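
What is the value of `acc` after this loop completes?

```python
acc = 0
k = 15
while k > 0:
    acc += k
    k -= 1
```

Sum 15 down to 1
`acc` takes the values: 0 → 15 → 29 → 42 → 54 → 65 → 75 → 84 → 92 → 99 → 105 → 110 → 114 → 117 → 119 → 120

Answer: 120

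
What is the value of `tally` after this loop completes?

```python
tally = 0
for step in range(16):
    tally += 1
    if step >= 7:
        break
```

Loop breaks when step reaches 7, tally is 8
`tally` takes the values: 0 → 1 → 2 → 3 → 4 → 5 → 6 → 7 → 8

Answer: 8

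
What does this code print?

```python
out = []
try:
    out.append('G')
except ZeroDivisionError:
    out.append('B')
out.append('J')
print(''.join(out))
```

Execution trace: 'G' (try body, no exception) → 'J' (after the try/except). Output: GJ

Answer: GJ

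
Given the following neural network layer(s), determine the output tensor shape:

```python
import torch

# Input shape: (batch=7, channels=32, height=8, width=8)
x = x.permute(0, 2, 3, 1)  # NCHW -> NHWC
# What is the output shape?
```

Input: (7, 32, 8, 8) -> Output: (7, 8, 8, 32)

Answer: (7, 8, 8, 32)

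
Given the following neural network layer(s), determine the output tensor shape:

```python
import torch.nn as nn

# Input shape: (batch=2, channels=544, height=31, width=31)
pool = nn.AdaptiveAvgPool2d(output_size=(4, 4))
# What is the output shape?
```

Input: (2, 544, 31, 31) -> Output: (2, 544, 4, 4)

Answer: (2, 544, 4, 4)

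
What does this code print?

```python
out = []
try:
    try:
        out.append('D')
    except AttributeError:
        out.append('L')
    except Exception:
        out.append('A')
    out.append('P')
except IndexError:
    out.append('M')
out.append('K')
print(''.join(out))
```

Execution trace: 'D' (inner try body, no exception) → 'P' (try body, no exception) → 'K' (after the try/except). Output: DPK

Answer: DPK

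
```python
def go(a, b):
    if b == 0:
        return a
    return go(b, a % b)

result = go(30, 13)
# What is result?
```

go(30, 13) -> go(13, 4) -> go(4, 1) -> go(1, 0) -> 1

Answer: 1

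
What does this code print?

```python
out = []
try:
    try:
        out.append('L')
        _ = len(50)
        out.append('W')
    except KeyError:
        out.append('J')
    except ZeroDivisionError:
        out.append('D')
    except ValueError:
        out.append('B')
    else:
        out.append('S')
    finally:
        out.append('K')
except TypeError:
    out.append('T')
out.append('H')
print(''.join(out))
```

Execution trace: 'L' (try body) → 'K' (finally) → 'T' (outer except TypeError) → 'H' (after the try/except). Output: LKTH

Answer: LKTH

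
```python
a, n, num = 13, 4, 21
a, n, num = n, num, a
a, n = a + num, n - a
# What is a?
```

Trace:
`a, n, num = 13, 4, 21` → a = 13; n = 4; num = 21
`a, n, num = n, num, a` → a = 4; n = 21; num = 13
`a, n = a + num, n - a` → a = 17; n = 17
So a = 17

Answer: 17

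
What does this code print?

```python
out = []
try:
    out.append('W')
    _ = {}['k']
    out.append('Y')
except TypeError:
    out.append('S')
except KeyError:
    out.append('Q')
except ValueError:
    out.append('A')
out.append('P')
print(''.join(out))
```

Execution trace: 'W' (try body) → 'Q' (except KeyError) → 'P' (after the try/except). Output: WQP

Answer: WQP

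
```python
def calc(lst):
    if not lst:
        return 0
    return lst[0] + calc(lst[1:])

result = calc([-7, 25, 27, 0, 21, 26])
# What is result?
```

(-7) + 25 + 27 + 0 + 21 + 26 + 0 = 92

Answer: 92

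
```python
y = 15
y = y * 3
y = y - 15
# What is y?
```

Trace:
`y = 15` → y = 15
`y = y * 3` → y = 45
`y = y - 15` → y = 30
So y = 30

Answer: 30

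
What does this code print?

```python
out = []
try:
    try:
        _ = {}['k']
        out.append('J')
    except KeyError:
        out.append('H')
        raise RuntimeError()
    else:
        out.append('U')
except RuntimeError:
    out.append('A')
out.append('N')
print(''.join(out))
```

Execution trace: 'H' (inner except KeyError) → 'A' (outer except RuntimeError) → 'N' (after the try/except). Output: HAN

Answer: HAN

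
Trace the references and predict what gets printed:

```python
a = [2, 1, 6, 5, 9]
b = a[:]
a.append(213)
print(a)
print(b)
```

Key concept: slice [:] creates copy.
Step by step:
`a = [2, 1, 6, 5, 9]` → a = [2, 1, 6, 5, 9]
`b = a[:]` → b = [2, 1, 6, 5, 9]
`a.append(213)` → a = [2, 1, 6, 5, 9, 213]
`print(a)` → prints [2, 1, 6, 5, 9, 213]
`print(b)` → prints [2, 1, 6, 5, 9]

Answer:
[2, 1, 6, 5, 9, 213]
[2, 1, 6, 5, 9]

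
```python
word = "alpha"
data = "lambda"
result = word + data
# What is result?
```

Trace:
`word = "alpha"` → word = 'alpha'
`data = "lambda"` → data = 'lambda'
`result = word + data` → result = 'alphalambda'
So result = 'alphalambda'

Answer: 'alphalambda'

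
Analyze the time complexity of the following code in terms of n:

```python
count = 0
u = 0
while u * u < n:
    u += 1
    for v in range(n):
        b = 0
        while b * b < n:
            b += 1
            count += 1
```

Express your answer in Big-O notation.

Each loop level contributes: √n × n × √n. Multiplying the contributions gives O(n^2).

Answer: O(n^2)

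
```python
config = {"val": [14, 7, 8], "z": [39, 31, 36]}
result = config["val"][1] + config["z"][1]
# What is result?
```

Trace:
`config = {"val": [14, 7, 8], "z": [39, 31, 36]}` → config = {'val': [14, 7, 8], 'z': [39, 31, 36]}
`result = config["val"][1] + config["z"][1]` → result = 38
So result = 38

Answer: 38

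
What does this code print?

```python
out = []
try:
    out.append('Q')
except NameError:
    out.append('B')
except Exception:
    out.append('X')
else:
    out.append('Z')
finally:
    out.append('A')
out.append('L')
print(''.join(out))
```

Execution trace: 'Q' (try body, no exception) → 'Z' (else) → 'A' (finally) → 'L' (after the try/except). Output: QZAL

Answer: QZAL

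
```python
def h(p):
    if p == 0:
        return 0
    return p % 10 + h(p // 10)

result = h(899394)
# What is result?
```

Sum of digits of 899394: 4 + 9 + 3 + 9 + 9 + 8 = 42

Answer: 42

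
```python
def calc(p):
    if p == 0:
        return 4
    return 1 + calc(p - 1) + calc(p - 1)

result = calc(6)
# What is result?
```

calc(p) = 1 + 2·calc(p-1), calc(0)=4. Closed form: (4+1)·2^6 - 1 = 319.

Answer: 319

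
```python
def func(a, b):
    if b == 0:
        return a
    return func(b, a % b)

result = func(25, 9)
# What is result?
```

func(25, 9) -> func(9, 7) -> func(7, 2) -> func(2, 1) -> func(1, 0) -> 1

Answer: 1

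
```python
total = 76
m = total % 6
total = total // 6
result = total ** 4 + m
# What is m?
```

Trace:
`total = 76` → total = 76
`m = total % 6` → m = 4
`total = total // 6` → total = 12
`result = total ** 4 + m` → result = 20740
So m = 4

Answer: 4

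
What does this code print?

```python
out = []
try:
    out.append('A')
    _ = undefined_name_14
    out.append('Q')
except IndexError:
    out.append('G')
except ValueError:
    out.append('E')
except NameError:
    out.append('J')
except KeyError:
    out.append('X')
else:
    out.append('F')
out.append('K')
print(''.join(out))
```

Execution trace: 'A' (try body) → 'J' (except NameError) → 'K' (after the try/except). Output: AJK

Answer: AJK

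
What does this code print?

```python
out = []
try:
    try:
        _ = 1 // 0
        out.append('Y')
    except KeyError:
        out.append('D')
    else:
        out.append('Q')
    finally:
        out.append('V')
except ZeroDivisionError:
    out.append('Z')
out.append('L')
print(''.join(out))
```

Execution trace: 'V' (finally) → 'Z' (outer except ZeroDivisionError) → 'L' (after the try/except). Output: VZL

Answer: VZL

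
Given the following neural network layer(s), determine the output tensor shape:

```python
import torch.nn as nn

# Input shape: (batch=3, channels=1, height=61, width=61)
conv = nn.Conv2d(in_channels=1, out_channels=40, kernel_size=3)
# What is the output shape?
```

Input: (3, 1, 61, 61) -> Output: (3, 40, 59, 59)

Answer: (3, 40, 59, 59)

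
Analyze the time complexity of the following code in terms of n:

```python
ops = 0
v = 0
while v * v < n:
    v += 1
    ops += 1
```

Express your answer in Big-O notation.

Each loop level contributes: √n. Multiplying the contributions gives O(√n).

Answer: O(√n)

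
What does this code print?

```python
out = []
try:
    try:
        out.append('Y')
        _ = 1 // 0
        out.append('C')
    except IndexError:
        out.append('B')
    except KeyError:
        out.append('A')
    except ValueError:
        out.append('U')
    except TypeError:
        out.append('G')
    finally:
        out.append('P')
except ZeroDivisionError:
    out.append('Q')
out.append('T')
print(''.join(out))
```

Execution trace: 'Y' (try body) → 'P' (finally) → 'Q' (outer except ZeroDivisionError) → 'T' (after the try/except). Output: YPQT

Answer: YPQT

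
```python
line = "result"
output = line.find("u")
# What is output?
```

Trace:
`line = "result"` → line = 'result'
`output = line.find("u")` → output = 3
So output = 3

Answer: 3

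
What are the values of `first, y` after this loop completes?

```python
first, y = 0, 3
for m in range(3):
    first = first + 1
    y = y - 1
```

first goes 0→3, y goes 3→0
`first, y` takes the values: (0, 3) → (1, 3) → (1, 2) → (2, 2) → (2, 1) → (3, 1) → (3, 0)

Answer: 3, 0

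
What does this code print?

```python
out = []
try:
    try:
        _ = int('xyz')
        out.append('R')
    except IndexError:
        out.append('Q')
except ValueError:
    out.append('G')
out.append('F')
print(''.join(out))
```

Execution trace: 'G' (outer except ValueError) → 'F' (after the try/except). Output: GF

Answer: GF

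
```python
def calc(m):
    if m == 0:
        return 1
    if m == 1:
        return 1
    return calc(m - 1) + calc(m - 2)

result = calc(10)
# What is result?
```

Build up from base cases: calc(0)=1, calc(1)=1, calc(2)=2, calc(3)=3, calc(4)=5, calc(5)=8, calc(6)=13, ..., calc(10)=89

Answer: 89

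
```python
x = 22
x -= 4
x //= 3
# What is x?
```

Trace:
`x = 22` → x = 22
`x -= 4` → x = 18
`x //= 3` → x = 6
So x = 6

Answer: 6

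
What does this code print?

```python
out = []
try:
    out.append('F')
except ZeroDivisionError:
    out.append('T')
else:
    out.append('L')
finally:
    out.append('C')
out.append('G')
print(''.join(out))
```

Execution trace: 'F' (try body, no exception) → 'L' (else) → 'C' (finally) → 'G' (after the try/except). Output: FLCG

Answer: FLCG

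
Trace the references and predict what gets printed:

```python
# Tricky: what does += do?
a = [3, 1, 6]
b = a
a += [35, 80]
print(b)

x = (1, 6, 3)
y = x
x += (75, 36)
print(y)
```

Key concept: += behavior differs for mutable vs immutable.
Step by step:
`a = [3, 1, 6]` → a = [3, 1, 6]
`b = a` → b = [3, 1, 6] (same object as a)
`a += [35, 80]` → a = [3, 1, 6, 35, 80] (same object as b); b = [3, 1, 6, 35, 80] (same object as a)
`print(b)` → prints [3, 1, 6, 35, 80]
`x = (1, 6, 3)` → x = (1, 6, 3)
`y = x` → y = (1, 6, 3)
`x += (75, 36)` → x = (1, 6, 3, 75, 36)
`print(y)` → prints (1, 6, 3)

Answer:
[3, 1, 6, 35, 80]
(1, 6, 3)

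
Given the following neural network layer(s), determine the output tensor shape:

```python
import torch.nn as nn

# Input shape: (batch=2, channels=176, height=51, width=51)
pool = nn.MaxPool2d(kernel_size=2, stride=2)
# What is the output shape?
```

Input: (2, 176, 51, 51) -> Output: (2, 176, 25, 25)

Answer: (2, 176, 25, 25)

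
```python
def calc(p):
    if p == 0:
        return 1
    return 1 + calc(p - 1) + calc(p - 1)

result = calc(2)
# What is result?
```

calc(p) = 1 + 2·calc(p-1), calc(0)=1. Closed form: (1+1)·2^2 - 1 = 7.

Answer: 7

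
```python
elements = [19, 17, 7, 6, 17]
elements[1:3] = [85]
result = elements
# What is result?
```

Trace:
`elements = [19, 17, 7, 6, 17]` → elements = [19, 17, 7, 6, 17]
`elements[1:3] = [85]` → elements = [19, 85, 6, 17]
`result = elements` → result = [19, 85, 6, 17]
So result = [19, 85, 6, 17]

Answer: [19, 85, 6, 17]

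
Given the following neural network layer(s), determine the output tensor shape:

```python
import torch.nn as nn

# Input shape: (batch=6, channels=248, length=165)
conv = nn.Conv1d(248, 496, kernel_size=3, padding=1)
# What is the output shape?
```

Input: (6, 248, 165) -> Output: (6, 496, 165)

Answer: (6, 496, 165)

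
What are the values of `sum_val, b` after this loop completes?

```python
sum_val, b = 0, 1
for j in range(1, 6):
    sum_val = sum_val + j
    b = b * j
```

Sum and factorial of 1 to 5
`sum_val, b` takes the values: (0, 1) → (1, 1) → (3, 1) → (3, 2) → (6, 2) → (6, 6) → (10, 6) → (10, 24) → (15, 24) → (15, 120)

Answer: 15, 120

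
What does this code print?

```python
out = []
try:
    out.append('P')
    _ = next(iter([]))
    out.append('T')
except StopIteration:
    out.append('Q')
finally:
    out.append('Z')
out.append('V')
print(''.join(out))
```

Execution trace: 'P' (try body) → 'Q' (except StopIteration) → 'Z' (finally) → 'V' (after the try/except). Output: PQZV

Answer: PQZV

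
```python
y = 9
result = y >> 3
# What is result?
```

Trace:
`y = 9` → y = 9
`result = y >> 3` → result = 1
So result = 1

Answer: 1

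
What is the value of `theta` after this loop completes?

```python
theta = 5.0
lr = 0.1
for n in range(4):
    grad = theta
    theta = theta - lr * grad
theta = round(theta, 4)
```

Gradient descent: w = 5.0 * (1 - 0.1)^4
`theta` takes the values: 5.0 → 4.5 → 4.05 → 3.645 → 3.2805

Answer: 3.2805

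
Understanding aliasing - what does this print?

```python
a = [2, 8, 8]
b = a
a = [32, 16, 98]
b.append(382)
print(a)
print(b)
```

Key concept: rebinding vs mutation: a is rebound to a new list, b still points at the original.
Step by step:
`a = [2, 8, 8]` → a = [2, 8, 8]
`b = a` → b = [2, 8, 8] (same object as a)
`a = [32, 16, 98]` → a = [32, 16, 98]
`b.append(382)` → b = [2, 8, 8, 382]
`print(a)` → prints [32, 16, 98]
`print(b)` → prints [2, 8, 8, 382]

Answer:
[32, 16, 98]
[2, 8, 8, 382]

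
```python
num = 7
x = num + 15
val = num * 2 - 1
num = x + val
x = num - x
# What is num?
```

Trace:
`num = 7` → num = 7
`x = num + 15` → x = 22
`val = num * 2 - 1` → val = 13
`num = x + val` → num = 35
`x = num - x` → x = 13
So num = 35

Answer: 35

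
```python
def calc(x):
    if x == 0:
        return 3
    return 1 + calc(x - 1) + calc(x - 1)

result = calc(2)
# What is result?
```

calc(x) = 1 + 2·calc(x-1), calc(0)=3. Closed form: (3+1)·2^2 - 1 = 15.

Answer: 15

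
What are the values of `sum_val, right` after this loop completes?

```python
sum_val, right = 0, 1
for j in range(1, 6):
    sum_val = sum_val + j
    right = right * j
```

Sum and factorial of 1 to 5
`sum_val, right` takes the values: (0, 1) → (1, 1) → (3, 1) → (3, 2) → (6, 2) → (6, 6) → (10, 6) → (10, 24) → (15, 24) → (15, 120)

Answer: 15, 120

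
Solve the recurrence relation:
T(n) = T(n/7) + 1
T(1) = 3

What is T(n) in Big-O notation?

Each step divides n by 7 and adds 1. After log_7(n) steps we reach T(1)=3. So T(n) = 1·log_7(n) + 3 = O(log n).

Answer: O(log n)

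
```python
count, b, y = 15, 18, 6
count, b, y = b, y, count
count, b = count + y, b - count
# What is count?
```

Trace:
`count, b, y = 15, 18, 6` → count = 15; b = 18; y = 6
`count, b, y = b, y, count` → count = 18; b = 6; y = 15
`count, b = count + y, b - count` → count = 33; b = -12
So count = 33

Answer: 33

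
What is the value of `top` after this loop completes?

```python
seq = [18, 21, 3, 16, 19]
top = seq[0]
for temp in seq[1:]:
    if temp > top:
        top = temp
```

Maximum of [18, 21, 3, 16, 19]
`top` takes the values: 18 → 21

Answer: 21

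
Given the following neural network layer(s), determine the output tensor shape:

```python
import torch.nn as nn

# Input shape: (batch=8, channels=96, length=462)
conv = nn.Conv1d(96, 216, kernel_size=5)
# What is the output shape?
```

Input: (8, 96, 462) -> Output: (8, 216, 458)

Answer: (8, 216, 458)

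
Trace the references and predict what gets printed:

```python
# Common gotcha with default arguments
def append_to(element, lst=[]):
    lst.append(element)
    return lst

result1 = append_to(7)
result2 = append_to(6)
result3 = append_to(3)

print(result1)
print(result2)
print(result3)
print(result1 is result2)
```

Key concept: mutable default argument gotcha.
Step by step:
`result1 = append_to(7)` → result1 = [7]
`result2 = append_to(6)` → result1 = [7, 6] (same object as result2); result2 = [7, 6] (same object as result1)
`result3 = append_to(3)` → result1 = [7, 6, 3] (same object as result2, result3); result2 = [7, 6, 3] (same object as result1, result3); result3 = [7, 6, 3] (same object as result1, result2)
`print(result1)` → prints [7, 6, 3]
`print(result2)` → prints [7, 6, 3]
`print(result3)` → prints [7, 6, 3]
`print(result1 is result2)` → prints True

Answer:
[7, 6, 3]
[7, 6, 3]
[7, 6, 3]
True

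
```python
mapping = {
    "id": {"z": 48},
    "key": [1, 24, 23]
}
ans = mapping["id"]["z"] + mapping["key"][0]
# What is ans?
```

Trace:
`mapping = { ...` → mapping = {'id': {'z': 48}, 'key': [1, 24, 23]}
`ans = mapping["id"]["z"] + mapping["key"][0]` → ans = 49
So ans = 49

Answer: 49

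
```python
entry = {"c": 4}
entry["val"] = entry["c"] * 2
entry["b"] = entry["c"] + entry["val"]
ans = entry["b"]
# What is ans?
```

Trace:
`entry = {"c": 4}` → entry = {'c': 4}
`entry["val"] = entry["c"] * 2` → entry = {'c': 4, 'val': 8}
`entry["b"] = entry["c"] + entry["val"]` → entry = {'c': 4, 'val': 8, 'b': 12}
`ans = entry["b"]` → ans = 12
So ans = 12

Answer: 12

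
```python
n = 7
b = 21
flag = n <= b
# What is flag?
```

Trace:
`n = 7` → n = 7
`b = 21` → b = 21
`flag = n <= b` → flag = True
So flag = True

Answer: True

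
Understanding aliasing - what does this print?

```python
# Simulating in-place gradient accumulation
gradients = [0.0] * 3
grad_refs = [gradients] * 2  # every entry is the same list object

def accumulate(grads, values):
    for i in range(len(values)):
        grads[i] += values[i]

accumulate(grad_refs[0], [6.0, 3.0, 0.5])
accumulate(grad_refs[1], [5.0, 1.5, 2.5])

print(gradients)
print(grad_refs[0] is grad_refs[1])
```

Key concept: gradient accumulation aliasing.
Step by step:
`gradients = [0.0] * 3` → gradients = [0.0, 0.0, 0.0]
`grad_refs = [gradients] * 2` → grad_refs = [[0.0, 0.0, 0.0], [0.0, 0.0, 0.0]]
`accumulate(grad_refs[0], [6.0, 3.0, 0.5])` → gradients = [6.0, 3.0, 0.5]; grad_refs = [[6.0, 3.0, 0.5], [6.0, 3.0, 0.5]]
`accumulate(grad_refs[1], [5.0, 1.5, 2.5])` → gradients = [11.0, 4.5, 3.0]; grad_refs = [[11.0, 4.5, 3.0], [11.0, 4.5, 3.0]]
`print(gradients)` → prints [11.0, 4.5, 3.0]
`print(grad_refs[0] is grad_refs[1])` → prints True

Answer:
[11.0, 4.5, 3.0]
True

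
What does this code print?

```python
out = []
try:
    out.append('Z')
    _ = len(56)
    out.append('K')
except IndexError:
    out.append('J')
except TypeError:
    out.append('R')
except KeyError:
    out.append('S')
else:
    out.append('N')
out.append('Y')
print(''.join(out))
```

Execution trace: 'Z' (try body) → 'R' (except TypeError) → 'Y' (after the try/except). Output: ZRY

Answer: ZRY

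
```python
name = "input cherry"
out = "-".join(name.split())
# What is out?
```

Trace:
`name = "input cherry"` → name = 'input cherry'
`out = "-".join(name.split())` → out = 'input-cherry'
So out = 'input-cherry'

Answer: 'input-cherry'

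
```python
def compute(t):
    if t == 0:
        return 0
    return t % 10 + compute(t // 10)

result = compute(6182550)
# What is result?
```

Sum of digits of 6182550: 0 + 5 + 5 + 2 + 8 + 1 + 6 = 27

Answer: 27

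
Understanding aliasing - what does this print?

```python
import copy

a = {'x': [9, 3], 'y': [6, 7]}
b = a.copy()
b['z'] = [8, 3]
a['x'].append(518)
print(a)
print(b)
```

Key concept: shallow copy of dict with mutable values.
Step by step:
`a = {'x': [9, 3], 'y': [6, 7]}` → a = {'x': [9, 3], 'y': [6, 7]}
`b = a.copy()` → b = {'x': [9, 3], 'y': [6, 7]}
`b['z'] = [8, 3]` → b = {'x': [9, 3], 'y': [6, 7], 'z': [8, 3]}
`a['x'].append(518)` → a = {'x': [9, 3, 518], 'y': [6, 7]}; b = {'x': [9, 3, 518], 'y': [6, 7], 'z': [8, 3]}
`print(a)` → prints {'x': [9, 3, 518], 'y': [6, 7]}
`print(b)` → prints {'x': [9, 3, 518], 'y': [6, 7], 'z': [8, 3]}

Answer:
{'x': [9, 3, 518], 'y': [6, 7]}
{'x': [9, 3, 518], 'y': [6, 7], 'z': [8, 3]}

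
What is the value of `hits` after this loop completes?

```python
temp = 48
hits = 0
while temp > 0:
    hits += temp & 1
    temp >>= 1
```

Count set bits in 48 (binary: 0b110000)
`hits` takes the values: 0 → 1 → 2

Answer: 2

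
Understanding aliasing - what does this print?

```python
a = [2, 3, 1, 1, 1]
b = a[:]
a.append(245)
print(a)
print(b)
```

Key concept: slice [:] creates copy.
Step by step:
`a = [2, 3, 1, 1, 1]` → a = [2, 3, 1, 1, 1]
`b = a[:]` → b = [2, 3, 1, 1, 1]
`a.append(245)` → a = [2, 3, 1, 1, 1, 245]
`print(a)` → prints [2, 3, 1, 1, 1, 245]
`print(b)` → prints [2, 3, 1, 1, 1]

Answer:
[2, 3, 1, 1, 1, 245]
[2, 3, 1, 1, 1]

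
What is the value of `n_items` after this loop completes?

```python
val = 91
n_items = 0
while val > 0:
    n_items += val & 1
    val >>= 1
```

Count set bits in 91 (binary: 0b1011011)
`n_items` takes the values: 0 → 1 → 2 → 3 → 4 → 5

Answer: 5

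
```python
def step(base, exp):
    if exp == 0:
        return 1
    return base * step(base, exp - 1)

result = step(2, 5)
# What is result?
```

step(2, 5) = 2 * 2 * 2 * 2 * 2 = 32

Answer: 32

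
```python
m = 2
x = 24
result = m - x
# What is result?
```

Trace:
`m = 2` → m = 2
`x = 24` → x = 24
`result = m - x` → result = -22
So result = -22

Answer: -22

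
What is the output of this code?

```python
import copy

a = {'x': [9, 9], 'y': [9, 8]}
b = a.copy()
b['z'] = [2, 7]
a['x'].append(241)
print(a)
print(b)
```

Key concept: shallow copy of dict with mutable values.
Step by step:
`a = {'x': [9, 9], 'y': [9, 8]}` → a = {'x': [9, 9], 'y': [9, 8]}
`b = a.copy()` → b = {'x': [9, 9], 'y': [9, 8]}
`b['z'] = [2, 7]` → b = {'x': [9, 9], 'y': [9, 8], 'z': [2, 7]}
`a['x'].append(241)` → a = {'x': [9, 9, 241], 'y': [9, 8]}; b = {'x': [9, 9, 241], 'y': [9, 8], 'z': [2, 7]}
`print(a)` → prints {'x': [9, 9, 241], 'y': [9, 8]}
`print(b)` → prints {'x': [9, 9, 241], 'y': [9, 8], 'z': [2, 7]}

Answer:
{'x': [9, 9, 241], 'y': [9, 8]}
{'x': [9, 9, 241], 'y': [9, 8], 'z': [2, 7]}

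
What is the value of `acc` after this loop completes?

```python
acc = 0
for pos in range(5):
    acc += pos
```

Sum of 0 to 4 = 10
`acc` takes the values: 0 → 1 → 3 → 6 → 10

Answer: 10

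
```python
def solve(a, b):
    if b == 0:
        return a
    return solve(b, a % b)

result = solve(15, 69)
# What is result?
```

solve(15, 69) -> solve(69, 15) -> solve(15, 9) -> solve(9, 6) -> solve(6, 3) -> solve(3, 0) -> 3

Answer: 3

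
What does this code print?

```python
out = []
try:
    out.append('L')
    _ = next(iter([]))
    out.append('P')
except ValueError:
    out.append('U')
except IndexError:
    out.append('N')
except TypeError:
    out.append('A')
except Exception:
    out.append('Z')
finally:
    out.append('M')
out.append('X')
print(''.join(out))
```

Execution trace: 'L' (try body) → 'Z' (except Exception) → 'M' (finally) → 'X' (after the try/except). Output: LZMX

Answer: LZMX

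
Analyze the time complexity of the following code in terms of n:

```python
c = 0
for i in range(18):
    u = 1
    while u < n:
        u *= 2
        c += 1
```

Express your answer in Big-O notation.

Each loop level contributes: 1 × log n. Multiplying the contributions gives O(log n).

Answer: O(log n)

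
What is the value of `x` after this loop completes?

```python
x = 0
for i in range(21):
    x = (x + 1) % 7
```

Increment mod 7, 21 times = 0
`x` takes the values: 0 → 1 → 2 → 3 → 4 → 5 → 6 → 0 → 1 → 2 → 3 → 4 → 5 → 6 → 0 → 1 → 2 → 3 → 4 → 5 → 6 → 0

Answer: 0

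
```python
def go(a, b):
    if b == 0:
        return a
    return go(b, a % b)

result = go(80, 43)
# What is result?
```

go(80, 43) -> go(43, 37) -> go(37, 6) -> go(6, 1) -> go(1, 0) -> 1

Answer: 1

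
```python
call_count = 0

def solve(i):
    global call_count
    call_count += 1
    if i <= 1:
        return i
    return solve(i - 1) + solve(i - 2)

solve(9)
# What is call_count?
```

Calls(i) = 1 + Calls(i-1) + Calls(i-2); Calls(0)=Calls(1)=1. For i=9 this gives 109.

Answer: 109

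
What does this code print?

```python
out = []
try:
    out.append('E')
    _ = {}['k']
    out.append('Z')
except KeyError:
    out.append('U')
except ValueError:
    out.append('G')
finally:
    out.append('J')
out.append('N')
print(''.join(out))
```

Execution trace: 'E' (try body) → 'U' (except KeyError) → 'J' (finally) → 'N' (after the try/except). Output: EUJN

Answer: EUJN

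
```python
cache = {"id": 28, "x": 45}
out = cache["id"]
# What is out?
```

Trace:
`cache = {"id": 28, "x": 45}` → cache = {'id': 28, 'x': 45}
`out = cache["id"]` → out = 28
So out = 28

Answer: 28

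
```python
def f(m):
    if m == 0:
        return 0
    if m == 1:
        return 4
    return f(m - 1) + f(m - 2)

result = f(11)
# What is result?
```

Build up from base cases: f(0)=0, f(1)=4, f(2)=4, f(3)=8, f(4)=12, f(5)=20, f(6)=32, ..., f(11)=356

Answer: 356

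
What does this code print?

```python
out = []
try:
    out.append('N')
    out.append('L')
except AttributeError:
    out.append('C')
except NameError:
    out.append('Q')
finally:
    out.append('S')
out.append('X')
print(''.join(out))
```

Execution trace: 'N' (try body) → 'L' (try body, no exception) → 'S' (finally) → 'X' (after the try/except). Output: NLSX

Answer: NLSX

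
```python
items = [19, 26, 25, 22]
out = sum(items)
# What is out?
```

Trace:
`items = [19, 26, 25, 22]` → items = [19, 26, 25, 22]
`out = sum(items)` → out = 92
So out = 92

Answer: 92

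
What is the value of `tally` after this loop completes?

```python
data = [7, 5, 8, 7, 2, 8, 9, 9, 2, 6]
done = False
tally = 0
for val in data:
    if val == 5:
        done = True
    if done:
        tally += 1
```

Count elements after first 5 in [7, 5, 8, 7, 2, 8, 9, 9, 2, 6]
`tally` takes the values: 0 → 1 → 2 → 3 → 4 → 5 → 6 → 7 → 8 → 9

Answer: 9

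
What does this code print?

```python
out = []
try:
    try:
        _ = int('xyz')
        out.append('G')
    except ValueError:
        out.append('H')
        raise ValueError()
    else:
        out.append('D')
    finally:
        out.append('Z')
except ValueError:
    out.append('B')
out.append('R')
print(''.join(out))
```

Execution trace: 'H' (except ValueError) → 'Z' (finally) → 'B' (outer except ValueError) → 'R' (after the try/except). Output: HZBR

Answer: HZBR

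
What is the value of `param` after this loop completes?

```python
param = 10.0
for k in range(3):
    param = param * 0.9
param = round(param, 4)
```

Exponential decay: 10.0 * 0.9^3
`param` takes the values: 10.0 → 9.0 → 8.1 → 7.29

Answer: 7.29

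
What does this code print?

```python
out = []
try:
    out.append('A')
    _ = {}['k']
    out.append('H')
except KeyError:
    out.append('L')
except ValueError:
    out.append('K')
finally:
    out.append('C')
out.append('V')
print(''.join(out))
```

Execution trace: 'A' (try body) → 'L' (except KeyError) → 'C' (finally) → 'V' (after the try/except). Output: ALCV

Answer: ALCV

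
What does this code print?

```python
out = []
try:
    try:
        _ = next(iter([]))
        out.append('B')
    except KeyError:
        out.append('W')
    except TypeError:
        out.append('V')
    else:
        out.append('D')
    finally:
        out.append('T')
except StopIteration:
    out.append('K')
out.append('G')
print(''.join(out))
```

Execution trace: 'T' (inner finally) → 'K' (outer except StopIteration) → 'G' (after the try/except). Output: TKG

Answer: TKG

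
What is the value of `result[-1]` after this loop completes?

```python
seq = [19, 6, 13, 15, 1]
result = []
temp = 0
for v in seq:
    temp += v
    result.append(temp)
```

Cumulative sum ends at 54
`result` takes the values: [] → [19] → [19, 25] → [19, 25, 38] → [19, 25, 38, 53] → [19, 25, 38, 53, 54]
So `result[-1]` = 54

Answer: 54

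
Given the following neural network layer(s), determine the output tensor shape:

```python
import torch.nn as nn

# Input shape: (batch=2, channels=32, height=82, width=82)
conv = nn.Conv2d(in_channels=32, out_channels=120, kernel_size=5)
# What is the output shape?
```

Input: (2, 32, 82, 82) -> Output: (2, 120, 78, 78)

Answer: (2, 120, 78, 78)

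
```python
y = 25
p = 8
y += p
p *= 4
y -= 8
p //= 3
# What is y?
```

Trace:
`y = 25` → y = 25
`p = 8` → p = 8
`y += p` → y = 33
`p *= 4` → p = 32
`y -= 8` → y = 25
`p //= 3` → p = 10
So y = 25

Answer: 25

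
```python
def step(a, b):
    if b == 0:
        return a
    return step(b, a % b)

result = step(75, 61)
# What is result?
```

step(75, 61) -> step(61, 14) -> step(14, 5) -> step(5, 4) -> step(4, 1) -> step(1, 0) -> 1

Answer: 1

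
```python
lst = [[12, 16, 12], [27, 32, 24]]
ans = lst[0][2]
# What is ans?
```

Trace:
`lst = [[12, 16, 12], [27, 32, 24]]` → lst = [[12, 16, 12], [27, 32, 24]]
`ans = lst[0][2]` → ans = 12
So ans = 12

Answer: 12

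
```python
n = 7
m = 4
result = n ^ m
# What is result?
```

Trace:
`n = 7` → n = 7
`m = 4` → m = 4
`result = n ^ m` → result = 3
So result = 3

Answer: 3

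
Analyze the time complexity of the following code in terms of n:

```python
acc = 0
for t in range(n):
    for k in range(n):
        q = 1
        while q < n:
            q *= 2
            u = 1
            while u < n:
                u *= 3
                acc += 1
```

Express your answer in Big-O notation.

Each loop level contributes: n × n × log n × log n. Multiplying the contributions gives O(n^2 log² n).

Answer: O(n^2 log² n)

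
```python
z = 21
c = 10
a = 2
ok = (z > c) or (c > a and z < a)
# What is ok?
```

Trace:
`z = 21` → z = 21
`c = 10` → c = 10
`a = 2` → a = 2
`ok = (z > c) or (c > a and z < a)` → ok = True
So ok = True

Answer: True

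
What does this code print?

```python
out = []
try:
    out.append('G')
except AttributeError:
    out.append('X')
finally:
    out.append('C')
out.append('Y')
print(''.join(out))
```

Execution trace: 'G' (try body, no exception) → 'C' (finally) → 'Y' (after the try/except). Output: GCY

Answer: GCY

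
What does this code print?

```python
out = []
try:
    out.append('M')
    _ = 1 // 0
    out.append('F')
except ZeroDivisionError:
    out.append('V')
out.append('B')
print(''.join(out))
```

Execution trace: 'M' (try body) → 'V' (except ZeroDivisionError) → 'B' (after the try/except). Output: MVB

Answer: MVB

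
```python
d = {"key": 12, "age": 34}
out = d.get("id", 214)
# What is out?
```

Trace:
`d = {"key": 12, "age": 34}` → d = {'key': 12, 'age': 34}
`out = d.get("id", 214)` → out = 214
So out = 214

Answer: 214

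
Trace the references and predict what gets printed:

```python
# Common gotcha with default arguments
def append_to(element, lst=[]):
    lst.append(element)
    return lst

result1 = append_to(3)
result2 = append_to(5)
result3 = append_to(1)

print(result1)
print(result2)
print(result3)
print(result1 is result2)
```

Key concept: mutable default argument gotcha.
Step by step:
`result1 = append_to(3)` → result1 = [3]
`result2 = append_to(5)` → result1 = [3, 5] (same object as result2); result2 = [3, 5] (same object as result1)
`result3 = append_to(1)` → result1 = [3, 5, 1] (same object as result2, result3); result2 = [3, 5, 1] (same object as result1, result3); result3 = [3, 5, 1] (same object as result1, result2)
`print(result1)` → prints [3, 5, 1]
`print(result2)` → prints [3, 5, 1]
`print(result3)` → prints [3, 5, 1]
`print(result1 is result2)` → prints True

Answer:
[3, 5, 1]
[3, 5, 1]
[3, 5, 1]
True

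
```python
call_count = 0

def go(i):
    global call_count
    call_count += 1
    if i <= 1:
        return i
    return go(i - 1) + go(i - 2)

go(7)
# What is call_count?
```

Calls(i) = 1 + Calls(i-1) + Calls(i-2); Calls(0)=Calls(1)=1. For i=7 this gives 41.

Answer: 41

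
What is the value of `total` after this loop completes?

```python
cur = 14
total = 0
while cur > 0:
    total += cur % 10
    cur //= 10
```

Sum digits of 14
`total` takes the values: 0 → 4 → 5

Answer: 5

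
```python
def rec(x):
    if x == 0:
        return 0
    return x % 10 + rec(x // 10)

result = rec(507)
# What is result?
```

Sum of digits of 507: 7 + 0 + 5 = 12

Answer: 12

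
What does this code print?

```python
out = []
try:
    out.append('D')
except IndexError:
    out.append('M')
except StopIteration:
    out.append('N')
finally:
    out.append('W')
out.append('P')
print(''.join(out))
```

Execution trace: 'D' (try body, no exception) → 'W' (finally) → 'P' (after the try/except). Output: DWP

Answer: DWP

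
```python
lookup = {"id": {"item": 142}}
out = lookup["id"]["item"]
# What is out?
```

Trace:
`lookup = {"id": {"item": 142}}` → lookup = {'id': {'item': 142}}
`out = lookup["id"]["item"]` → out = 142
So out = 142

Answer: 142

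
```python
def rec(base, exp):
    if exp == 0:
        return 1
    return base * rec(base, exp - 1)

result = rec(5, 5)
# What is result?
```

rec(5, 5) = 5 * 5 * 5 * 5 * 5 = 3125

Answer: 3125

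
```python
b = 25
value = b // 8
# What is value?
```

Trace:
`b = 25` → b = 25
`value = b // 8` → value = 3
So value = 3

Answer: 3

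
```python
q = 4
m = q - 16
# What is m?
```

Trace:
`q = 4` → q = 4
`m = q - 16` → m = -12
So m = -12

Answer: -12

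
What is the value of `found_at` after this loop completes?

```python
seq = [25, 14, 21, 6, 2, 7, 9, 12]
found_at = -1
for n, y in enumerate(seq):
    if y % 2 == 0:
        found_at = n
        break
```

First even number index in [25, 14, 21, 6, 2, 7, 9, 12]
`found_at` takes the values: -1 → 1

Answer: 1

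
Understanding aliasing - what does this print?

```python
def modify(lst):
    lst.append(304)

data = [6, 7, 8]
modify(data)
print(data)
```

Key concept: function modifies passed list.
Step by step:
`data = [6, 7, 8]` → data = [6, 7, 8]
`modify(data)` → data = [6, 7, 8, 304]
`print(data)` → prints [6, 7, 8, 304]

Answer: [6, 7, 8, 304]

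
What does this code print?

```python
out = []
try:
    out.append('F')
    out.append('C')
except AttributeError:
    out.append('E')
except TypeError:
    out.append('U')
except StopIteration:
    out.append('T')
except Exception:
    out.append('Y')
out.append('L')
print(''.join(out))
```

Execution trace: 'F' (try body) → 'C' (try body, no exception) → 'L' (after the try/except). Output: FCL

Answer: FCL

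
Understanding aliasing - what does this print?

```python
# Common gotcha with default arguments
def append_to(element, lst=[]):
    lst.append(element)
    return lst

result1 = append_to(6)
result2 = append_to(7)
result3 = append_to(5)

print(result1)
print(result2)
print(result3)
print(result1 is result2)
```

Key concept: mutable default argument gotcha.
Step by step:
`result1 = append_to(6)` → result1 = [6]
`result2 = append_to(7)` → result1 = [6, 7] (same object as result2); result2 = [6, 7] (same object as result1)
`result3 = append_to(5)` → result1 = [6, 7, 5] (same object as result2, result3); result2 = [6, 7, 5] (same object as result1, result3); result3 = [6, 7, 5] (same object as result1, result2)
`print(result1)` → prints [6, 7, 5]
`print(result2)` → prints [6, 7, 5]
`print(result3)` → prints [6, 7, 5]
`print(result1 is result2)` → prints True

Answer:
[6, 7, 5]
[6, 7, 5]
[6, 7, 5]
True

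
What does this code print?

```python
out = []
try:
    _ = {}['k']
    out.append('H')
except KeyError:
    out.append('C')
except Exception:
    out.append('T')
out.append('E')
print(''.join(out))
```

Execution trace: 'C' (except KeyError) → 'E' (after the try/except). Output: CE

Answer: CE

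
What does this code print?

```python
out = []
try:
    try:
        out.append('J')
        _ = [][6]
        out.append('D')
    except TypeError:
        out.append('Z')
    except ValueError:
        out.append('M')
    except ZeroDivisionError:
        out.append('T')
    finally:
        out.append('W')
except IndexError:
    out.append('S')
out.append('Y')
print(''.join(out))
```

Execution trace: 'J' (inner try body) → 'W' (inner finally) → 'S' (outer except IndexError) → 'Y' (after the try/except). Output: JWSY

Answer: JWSY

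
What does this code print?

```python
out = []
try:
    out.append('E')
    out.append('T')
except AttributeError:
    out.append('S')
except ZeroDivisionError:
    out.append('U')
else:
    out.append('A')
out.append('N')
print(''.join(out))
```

Execution trace: 'E' (try body) → 'T' (try body, no exception) → 'A' (else) → 'N' (after the try/except). Output: ETAN

Answer: ETAN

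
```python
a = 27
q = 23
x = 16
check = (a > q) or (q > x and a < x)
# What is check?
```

Trace:
`a = 27` → a = 27
`q = 23` → q = 23
`x = 16` → x = 16
`check = (a > q) or (q > x and a < x)` → check = True
So check = True

Answer: True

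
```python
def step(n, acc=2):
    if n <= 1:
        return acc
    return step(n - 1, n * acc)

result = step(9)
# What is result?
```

Accumulator trace (n, acc): (9, 2) -> (8, 18) -> (7, 144) -> (6, 1008) -> (5, 6048) -> (4, 30240) -> (3, 120960) -> (2, 362880) -> (1, 725760) -> return 725760

Answer: 725760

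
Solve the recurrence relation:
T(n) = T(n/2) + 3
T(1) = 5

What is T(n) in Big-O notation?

Each step divides n by 2 and adds 3. After log_2(n) steps we reach T(1)=5. So T(n) = 3·log_2(n) + 5 = O(log n).

Answer: O(log n)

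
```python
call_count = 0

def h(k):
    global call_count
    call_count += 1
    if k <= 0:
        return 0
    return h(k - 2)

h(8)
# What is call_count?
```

Linear recursion stepping by 2: 5 calls from k=8 down to ≤0.

Answer: 5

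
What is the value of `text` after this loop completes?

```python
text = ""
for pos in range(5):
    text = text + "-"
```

Repeat '-' 5 times
`text` takes the values: "" → "-" → "--" → "---" → "----" → "-----"

Answer: "-----"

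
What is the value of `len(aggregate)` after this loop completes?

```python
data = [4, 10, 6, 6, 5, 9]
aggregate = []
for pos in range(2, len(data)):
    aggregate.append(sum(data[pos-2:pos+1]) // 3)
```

Number of 3-element averages
`aggregate` takes the values: [] → [6] → [6, 7] → [6, 7, 5] → [6, 7, 5, 6]
So `len(aggregate)` = 4

Answer: 4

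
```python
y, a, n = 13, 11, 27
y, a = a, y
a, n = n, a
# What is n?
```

Trace:
`y, a, n = 13, 11, 27` → y = 13; a = 11; n = 27
`y, a = a, y` → y = 11; a = 13
`a, n = n, a` → a = 27; n = 13
So n = 13

Answer: 13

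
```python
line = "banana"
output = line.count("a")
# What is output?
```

Trace:
`line = "banana"` → line = 'banana'
`output = line.count("a")` → output = 3
So output = 3

Answer: 3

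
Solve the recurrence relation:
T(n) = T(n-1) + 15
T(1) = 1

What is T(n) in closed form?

Unrolling: T(n) = T(1) + 15·(n-1) = 1 + 15(n-1) = 15n - 14.

Answer: T(n) = 15n - 14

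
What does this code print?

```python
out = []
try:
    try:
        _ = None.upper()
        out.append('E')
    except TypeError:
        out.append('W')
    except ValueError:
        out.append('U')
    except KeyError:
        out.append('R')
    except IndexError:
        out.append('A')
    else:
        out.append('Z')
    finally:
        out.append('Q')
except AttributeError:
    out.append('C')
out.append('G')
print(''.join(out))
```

Execution trace: 'Q' (finally) → 'C' (outer except AttributeError) → 'G' (after the try/except). Output: QCG

Answer: QCG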